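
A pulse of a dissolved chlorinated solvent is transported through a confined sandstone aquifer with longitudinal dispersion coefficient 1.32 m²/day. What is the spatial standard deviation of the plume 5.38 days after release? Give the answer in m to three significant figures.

Dispersive spreading gives a Gaussian with σ² = 2Dt; advection only shifts the center.
σ = √(2 × 1.32 × 5.38) = 3.77 m.

3.77 m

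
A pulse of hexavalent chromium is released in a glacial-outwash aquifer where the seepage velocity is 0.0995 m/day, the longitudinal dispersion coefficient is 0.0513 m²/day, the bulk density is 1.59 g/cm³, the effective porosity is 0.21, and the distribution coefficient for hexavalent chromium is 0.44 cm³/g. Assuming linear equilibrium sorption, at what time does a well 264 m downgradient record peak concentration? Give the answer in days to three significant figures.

Retardation factor R = 1 + ρ_b·K_d/n = 1 + 1.59 × 0.44/0.21 = 4.331.
Sorption retards both mechanisms: v_R = v/R = 0.02297 m/day, D_R = D/R = 0.01184 m²/day.
Peak time from v_R²t² + 2D_R t − x² = 0: t = (√(D_R² + v_R²x²) − D_R)/v_R².
√(D_R² + v_R²x²) = √(0.01184² + 0.02297² × 264²) = 6.064; v_R² = 0.0005276.
t = (6.064 − 0.01184)/0.0005276 = 11500 days.

11500 days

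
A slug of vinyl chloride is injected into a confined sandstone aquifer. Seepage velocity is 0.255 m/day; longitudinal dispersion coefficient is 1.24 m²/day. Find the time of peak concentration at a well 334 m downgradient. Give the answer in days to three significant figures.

1290 days

For the 1D instantaneous-source solution, setting ∂C/∂t = 0 at fixed x gives v²t² + 2Dt − x² = 0, so t = (√(D² + v²x²) − D)/v².
√(D² + v²x²) = √(1.24² + 0.255² × 334²) = 85.18; v² = 0.065025.
t = (85.18 − 1.24)/0.065025 = 1290 days (vs. the pure-advection estimate x/v = 1310 d).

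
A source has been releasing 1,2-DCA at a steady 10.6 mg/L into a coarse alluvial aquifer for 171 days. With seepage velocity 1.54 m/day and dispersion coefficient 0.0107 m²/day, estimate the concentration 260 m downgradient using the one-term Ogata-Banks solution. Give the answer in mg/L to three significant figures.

10.2 mg/L

For a continuous step input, C/C₀ ≈ ½·erfc((x−vt)/(2√(Dt))).
vt = 1.54 × 171 = 263.34 m and 2√(Dt) = 2√(0.0107 × 171) = 2.705 m.
Argument (x−vt)/(2√(Dt)) = (260 − 263.34)/2.705 = -1.235; ½·erfc(-1.235) = 0.9596.
C = 10.6 × 0.9596 = 10.2 mg/L.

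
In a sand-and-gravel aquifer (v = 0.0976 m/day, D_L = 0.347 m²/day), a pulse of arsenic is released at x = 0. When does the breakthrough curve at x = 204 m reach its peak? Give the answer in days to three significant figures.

2050 days

For the 1D instantaneous-source solution, setting ∂C/∂t = 0 at fixed x gives v²t² + 2Dt − x² = 0, so t = (√(D² + v²x²) − D)/v².
√(D² + v²x²) = √(0.347² + 0.0976² × 204²) = 19.91; v² = 0.00952576.
t = (19.91 − 0.347)/0.00952576 = 2050 days (vs. the pure-advection estimate x/v = 2090 d).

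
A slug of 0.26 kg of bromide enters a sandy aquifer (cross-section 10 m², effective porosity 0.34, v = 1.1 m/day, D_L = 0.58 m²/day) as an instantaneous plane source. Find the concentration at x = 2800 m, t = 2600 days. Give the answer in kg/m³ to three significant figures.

For an instantaneous plane source, C(x,t) = M/(n_e·A·√(4πDt)) · exp(−(x−vt)²/(4Dt)), with n_e·A the pore (flow) area.
Plume center vt = 1.1 × 2600 = 2860 m, so the well at 2800 m is 60 m upgradient of the peak.
√(4πDt) = 137.7 m, giving peak height M/(n_e·A·√(4πDt)) = 0.26/(0.34 × 10 × 137.7) = 0.0005553 kg/m³.
(x−vt)²/(4Dt) = (-60)²/(4 × 0.58 × 2600) = 0.5968; exp(−0.5968) = 0.5506.
C = 0.0005553 × 0.5506 = 0.000306 kg/m³.

0.000306 kg/m³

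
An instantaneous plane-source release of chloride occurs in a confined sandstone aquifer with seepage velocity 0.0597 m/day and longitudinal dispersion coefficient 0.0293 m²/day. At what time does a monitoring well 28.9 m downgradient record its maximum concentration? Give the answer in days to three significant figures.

For the 1D instantaneous-source solution, setting ∂C/∂t = 0 at fixed x gives v²t² + 2Dt − x² = 0, so t = (√(D² + v²x²) − D)/v².
√(D² + v²x²) = √(0.0293² + 0.0597² × 28.9²) = 1.726; v² = 0.00356409.
t = (1.726 − 0.0293)/0.00356409 = 476 days (vs. the pure-advection estimate x/v = 484 d).

476 days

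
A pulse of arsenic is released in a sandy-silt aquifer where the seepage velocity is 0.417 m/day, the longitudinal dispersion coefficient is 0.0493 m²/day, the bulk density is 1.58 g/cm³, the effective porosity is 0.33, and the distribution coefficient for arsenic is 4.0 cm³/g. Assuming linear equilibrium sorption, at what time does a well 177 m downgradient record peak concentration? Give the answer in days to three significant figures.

8550 days

Retardation factor R = 1 + ρ_b·K_d/n = 1 + 1.58 × 4.0/0.33 = 20.15.
Sorption retards both mechanisms: v_R = v/R = 0.02069 m/day, D_R = D/R = 0.002447 m²/day.
Peak time from v_R²t² + 2D_R t − x² = 0: t = (√(D_R² + v_R²x²) − D_R)/v_R².
√(D_R² + v_R²x²) = √(0.002447² + 0.02069² × 177²) = 3.662; v_R² = 0.0004281.
t = (3.662 − 0.002447)/0.0004281 = 8550 days.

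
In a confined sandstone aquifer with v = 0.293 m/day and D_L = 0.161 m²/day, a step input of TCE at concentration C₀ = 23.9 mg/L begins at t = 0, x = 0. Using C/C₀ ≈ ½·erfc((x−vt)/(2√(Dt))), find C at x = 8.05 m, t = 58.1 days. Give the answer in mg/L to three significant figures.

For a continuous step input, C/C₀ ≈ ½·erfc((x−vt)/(2√(Dt))).
vt = 0.293 × 58.1 = 17.0233 m and 2√(Dt) = 2√(0.161 × 58.1) = 6.117 m.
Argument (x−vt)/(2√(Dt)) = (8.05 − 17.0233)/6.117 = -1.467; ½·erfc(-1.467) = 0.9810.
C = 23.9 × 0.9810 = 23.4 mg/L.

23.4 mg/L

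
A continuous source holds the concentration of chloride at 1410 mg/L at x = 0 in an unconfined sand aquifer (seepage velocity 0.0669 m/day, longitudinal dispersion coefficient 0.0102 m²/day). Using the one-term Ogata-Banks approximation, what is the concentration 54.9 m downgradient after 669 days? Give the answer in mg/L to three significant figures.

For a continuous step input, C/C₀ ≈ ½·erfc((x−vt)/(2√(Dt))).
vt = 0.0669 × 669 = 44.7561 m and 2√(Dt) = 2√(0.0102 × 669) = 5.224 m.
Argument (x−vt)/(2√(Dt)) = (54.9 − 44.7561)/5.224 = 1.942; ½·erfc(1.942) = 0.003013.
C = 1410 × 0.003013 = 4.25 mg/L.

4.25 mg/L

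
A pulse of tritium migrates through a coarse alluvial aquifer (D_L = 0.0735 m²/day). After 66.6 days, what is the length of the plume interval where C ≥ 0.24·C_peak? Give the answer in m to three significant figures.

The plume is Gaussian with σ = √(2Dt) = √(2 × 0.0735 × 66.6) = 3.129 m.
C/C_peak = exp(−Δx²/(2σ²)) = 0.24 ⇒ Δx = σ·√(−2 ln 0.24) = 3.129 × 1.689 = 5.285 m.
Width = 2Δx = 10.6 m.

10.6 m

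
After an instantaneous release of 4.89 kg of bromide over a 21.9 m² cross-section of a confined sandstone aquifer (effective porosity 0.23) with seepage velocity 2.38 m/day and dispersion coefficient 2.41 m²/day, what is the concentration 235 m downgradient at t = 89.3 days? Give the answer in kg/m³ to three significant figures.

For an instantaneous plane source, C(x,t) = M/(n_e·A·√(4πDt)) · exp(−(x−vt)²/(4Dt)), with n_e·A the pore (flow) area.
Plume center vt = 2.38 × 89.3 = 212.534 m, so the well at 235 m is 22.466 m downgradient of the peak.
√(4πDt) = 52.00 m, giving peak height M/(n_e·A·√(4πDt)) = 4.89/(0.23 × 21.9 × 52.00) = 0.01867 kg/m³.
(x−vt)²/(4Dt) = (22.466)²/(4 × 2.41 × 89.3) = 0.5863; exp(−0.5863) = 0.5564.
C = 0.01867 × 0.5564 = 0.0104 kg/m³.

0.0104 kg/m³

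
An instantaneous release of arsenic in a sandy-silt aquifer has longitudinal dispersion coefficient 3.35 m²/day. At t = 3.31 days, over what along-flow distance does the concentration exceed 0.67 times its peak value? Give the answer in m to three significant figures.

8.43 m

The plume is Gaussian with σ = √(2Dt) = √(2 × 3.35 × 3.31) = 4.709 m.
C/C_peak = exp(−Δx²/(2σ²)) = 0.67 ⇒ Δx = σ·√(−2 ln 0.67) = 4.709 × 0.8950 = 4.215 m.
Width = 2Δx = 8.43 m.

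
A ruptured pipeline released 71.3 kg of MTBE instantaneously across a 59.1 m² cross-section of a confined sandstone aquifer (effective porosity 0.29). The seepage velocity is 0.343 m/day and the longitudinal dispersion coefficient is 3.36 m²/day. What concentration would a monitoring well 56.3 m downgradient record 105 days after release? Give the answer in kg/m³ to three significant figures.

0.0467 kg/m³

For an instantaneous plane source, C(x,t) = M/(n_e·A·√(4πDt)) · exp(−(x−vt)²/(4Dt)), with n_e·A the pore (flow) area.
Plume center vt = 0.343 × 105 = 36.015 m, so the well at 56.3 m is 20.285 m downgradient of the peak.
√(4πDt) = 66.58 m, giving peak height M/(n_e·A·√(4πDt)) = 71.3/(0.29 × 59.1 × 66.58) = 0.06248 kg/m³.
(x−vt)²/(4Dt) = (20.285)²/(4 × 3.36 × 105) = 0.2916; exp(−0.2916) = 0.7471.
C = 0.06248 × 0.7471 = 0.0467 kg/m³.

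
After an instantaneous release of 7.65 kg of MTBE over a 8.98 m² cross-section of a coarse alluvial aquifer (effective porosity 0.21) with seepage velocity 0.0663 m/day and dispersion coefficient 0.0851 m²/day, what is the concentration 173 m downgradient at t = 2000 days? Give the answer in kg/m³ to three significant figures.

For an instantaneous plane source, C(x,t) = M/(n_e·A·√(4πDt)) · exp(−(x−vt)²/(4Dt)), with n_e·A the pore (flow) area.
Plume center vt = 0.0663 × 2000 = 132.6 m, so the well at 173 m is 40.4 m downgradient of the peak.
√(4πDt) = 46.25 m, giving peak height M/(n_e·A·√(4πDt)) = 7.65/(0.21 × 8.98 × 46.25) = 0.08771 kg/m³.
(x−vt)²/(4Dt) = (40.4)²/(4 × 0.0851 × 2000) = 2.397; exp(−2.397) = 0.09099.
C = 0.08771 × 0.09099 = 0.00798 kg/m³.

0.00798 kg/m³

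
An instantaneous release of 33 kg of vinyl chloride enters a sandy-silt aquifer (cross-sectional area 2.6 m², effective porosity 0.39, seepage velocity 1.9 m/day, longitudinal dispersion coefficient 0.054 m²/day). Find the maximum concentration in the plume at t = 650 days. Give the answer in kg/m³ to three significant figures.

The peak of an instantaneous 1D plume sits at x = vt; there the Gaussian factor is 1 and C_max = M/(n_e·A·√(4πDt)), where n_e·A is the pore area the mass is dissolved in.
√(4πDt) = √(4π × 0.054 × 650) = 21.00 m, so C_max = 33/(0.39 × 2.6 × 21.00) = 1.55 kg/m³.

1.55 kg/m³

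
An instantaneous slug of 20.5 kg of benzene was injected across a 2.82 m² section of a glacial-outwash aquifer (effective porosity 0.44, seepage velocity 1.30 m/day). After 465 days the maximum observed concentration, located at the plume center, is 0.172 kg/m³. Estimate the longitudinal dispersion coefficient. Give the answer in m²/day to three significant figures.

At the plume center C_max = M/(n_e·A·√(4πDt)), so D = M²/(4πt·(n_e·A·C_max)²).
n_e·A·C_max = 0.44 × 2.82 × 0.172 = 0.2134 kg/m.
D = 20.5²/(4π × 465 × 0.2134²) = 1.58 m²/day.

1.58 m²/day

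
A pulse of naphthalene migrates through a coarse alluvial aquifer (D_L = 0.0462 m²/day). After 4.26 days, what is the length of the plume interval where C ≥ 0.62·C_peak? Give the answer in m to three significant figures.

1.23 m

The plume is Gaussian with σ = √(2Dt) = √(2 × 0.0462 × 4.26) = 0.6274 m.
C/C_peak = exp(−Δx²/(2σ²)) = 0.62 ⇒ Δx = σ·√(−2 ln 0.62) = 0.6274 × 0.9778 = 0.6135 m.
Width = 2Δx = 1.23 m.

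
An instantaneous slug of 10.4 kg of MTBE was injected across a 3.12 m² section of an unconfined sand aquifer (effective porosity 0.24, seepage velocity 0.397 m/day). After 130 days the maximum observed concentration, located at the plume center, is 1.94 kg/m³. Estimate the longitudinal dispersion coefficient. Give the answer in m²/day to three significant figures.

0.0314 m²/day

At the plume center C_max = M/(n_e·A·√(4πDt)), so D = M²/(4πt·(n_e·A·C_max)²).
n_e·A·C_max = 0.24 × 3.12 × 1.94 = 1.453 kg/m.
D = 10.4²/(4π × 130 × 1.453²) = 0.0314 m²/day.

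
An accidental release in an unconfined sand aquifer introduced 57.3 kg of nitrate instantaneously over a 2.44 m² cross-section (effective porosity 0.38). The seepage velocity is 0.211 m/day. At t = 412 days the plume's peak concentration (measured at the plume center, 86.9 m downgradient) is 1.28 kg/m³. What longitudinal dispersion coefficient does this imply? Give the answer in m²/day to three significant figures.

0.450 m²/day

At the plume center C_max = M/(n_e·A·√(4πDt)), so D = M²/(4πt·(n_e·A·C_max)²).
n_e·A·C_max = 0.38 × 2.44 × 1.28 = 1.187 kg/m.
D = 57.3²/(4π × 412 × 1.187²) = 0.450 m²/day.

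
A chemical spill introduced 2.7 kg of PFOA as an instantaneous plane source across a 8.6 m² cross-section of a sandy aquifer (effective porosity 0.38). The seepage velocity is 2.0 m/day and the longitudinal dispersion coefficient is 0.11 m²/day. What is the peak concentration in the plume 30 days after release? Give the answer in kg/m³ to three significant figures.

0.128 kg/m³

The peak of an instantaneous 1D plume sits at x = vt; there the Gaussian factor is 1 and C_max = M/(n_e·A·√(4πDt)), where n_e·A is the pore area the mass is dissolved in.
√(4πDt) = √(4π × 0.11 × 30) = 6.440 m, so C_max = 2.7/(0.38 × 8.6 × 6.440) = 0.128 kg/m³.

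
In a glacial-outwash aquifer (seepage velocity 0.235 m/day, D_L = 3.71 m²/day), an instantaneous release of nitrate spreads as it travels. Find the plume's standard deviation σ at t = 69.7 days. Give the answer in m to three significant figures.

Dispersive spreading gives a Gaussian with σ² = 2Dt; advection only shifts the center.
σ = √(2 × 3.71 × 69.7) = 22.7 m.

22.7 m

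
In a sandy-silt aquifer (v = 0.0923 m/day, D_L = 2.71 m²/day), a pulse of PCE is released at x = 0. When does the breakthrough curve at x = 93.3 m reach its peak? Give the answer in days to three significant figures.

For the 1D instantaneous-source solution, setting ∂C/∂t = 0 at fixed x gives v²t² + 2Dt − x² = 0, so t = (√(D² + v²x²) − D)/v².
√(D² + v²x²) = √(2.71² + 0.0923² × 93.3²) = 9.028; v² = 0.00851929.
t = (9.028 − 2.71)/0.00851929 = 742 days (vs. the pure-advection estimate x/v = 1010 d).

742 days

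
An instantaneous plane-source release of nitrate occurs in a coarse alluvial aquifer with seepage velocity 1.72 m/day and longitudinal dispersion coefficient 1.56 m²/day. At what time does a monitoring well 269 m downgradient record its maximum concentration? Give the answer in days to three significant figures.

156 days

For the 1D instantaneous-source solution, setting ∂C/∂t = 0 at fixed x gives v²t² + 2Dt − x² = 0, so t = (√(D² + v²x²) − D)/v².
√(D² + v²x²) = √(1.56² + 1.72² × 269²) = 462.7; v² = 2.9584.
t = (462.7 − 1.56)/2.9584 = 156 days (vs. the pure-advection estimate x/v = 156 d).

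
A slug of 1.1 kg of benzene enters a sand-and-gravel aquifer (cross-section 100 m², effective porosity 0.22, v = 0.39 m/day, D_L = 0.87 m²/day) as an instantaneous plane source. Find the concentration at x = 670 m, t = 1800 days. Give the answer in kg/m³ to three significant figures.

For an instantaneous plane source, C(x,t) = M/(n_e·A·√(4πDt)) · exp(−(x−vt)²/(4Dt)), with n_e·A the pore (flow) area.
Plume center vt = 0.39 × 1800 = 702 m, so the well at 670 m is 32 m upgradient of the peak.
√(4πDt) = 140.3 m, giving peak height M/(n_e·A·√(4πDt)) = 1.1/(0.22 × 100 × 140.3) = 0.0003564 kg/m³.
(x−vt)²/(4Dt) = (-32)²/(4 × 0.87 × 1800) = 0.1635; exp(−0.1635) = 0.8492.
C = 0.0003564 × 0.8492 = 0.000303 kg/m³.

0.000303 kg/m³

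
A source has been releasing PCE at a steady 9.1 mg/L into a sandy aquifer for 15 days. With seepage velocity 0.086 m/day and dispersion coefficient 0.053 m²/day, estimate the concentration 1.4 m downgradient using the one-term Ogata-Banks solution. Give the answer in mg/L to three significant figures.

4.23 mg/L

For a continuous step input, C/C₀ ≈ ½·erfc((x−vt)/(2√(Dt))).
vt = 0.086 × 15 = 1.29 m and 2√(Dt) = 2√(0.053 × 15) = 1.783 m.
Argument (x−vt)/(2√(Dt)) = (1.4 − 1.29)/1.783 = 0.06169; ½·erfc(0.06169) = 0.4652.
C = 9.1 × 0.4652 = 4.23 mg/L.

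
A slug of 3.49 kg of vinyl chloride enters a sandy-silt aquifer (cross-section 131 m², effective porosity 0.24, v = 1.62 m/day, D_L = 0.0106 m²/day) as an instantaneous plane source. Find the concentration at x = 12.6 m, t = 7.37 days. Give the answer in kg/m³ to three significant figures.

0.0277 kg/m³

For an instantaneous plane source, C(x,t) = M/(n_e·A·√(4πDt)) · exp(−(x−vt)²/(4Dt)), with n_e·A the pore (flow) area.
Plume center vt = 1.62 × 7.37 = 11.9394 m, so the well at 12.6 m is 0.6606 m downgradient of the peak.
√(4πDt) = 0.9908 m, giving peak height M/(n_e·A·√(4πDt)) = 3.49/(0.24 × 131 × 0.9908) = 0.1120 kg/m³.
(x−vt)²/(4Dt) = (0.6606)²/(4 × 0.0106 × 7.37) = 1.397; exp(−1.397) = 0.2473.
C = 0.1120 × 0.2473 = 0.0277 kg/m³.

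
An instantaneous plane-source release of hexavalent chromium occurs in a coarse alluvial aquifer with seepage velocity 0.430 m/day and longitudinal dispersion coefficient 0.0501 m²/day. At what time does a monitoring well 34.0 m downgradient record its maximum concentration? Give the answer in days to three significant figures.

78.8 days

For the 1D instantaneous-source solution, setting ∂C/∂t = 0 at fixed x gives v²t² + 2Dt − x² = 0, so t = (√(D² + v²x²) − D)/v².
√(D² + v²x²) = √(0.0501² + 0.430² × 34.0²) = 14.62; v² = 0.1849.
t = (14.62 − 0.0501)/0.1849 = 78.8 days (vs. the pure-advection estimate x/v = 79.1 d).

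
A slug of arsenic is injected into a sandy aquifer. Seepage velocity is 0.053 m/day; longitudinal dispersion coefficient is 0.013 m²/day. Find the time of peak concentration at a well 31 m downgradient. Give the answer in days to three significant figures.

For the 1D instantaneous-source solution, setting ∂C/∂t = 0 at fixed x gives v²t² + 2Dt − x² = 0, so t = (√(D² + v²x²) − D)/v².
√(D² + v²x²) = √(0.013² + 0.053² × 31²) = 1.643; v² = 0.002809.
t = (1.643 − 0.013)/0.002809 = 580 days (vs. the pure-advection estimate x/v = 585 d).

580 days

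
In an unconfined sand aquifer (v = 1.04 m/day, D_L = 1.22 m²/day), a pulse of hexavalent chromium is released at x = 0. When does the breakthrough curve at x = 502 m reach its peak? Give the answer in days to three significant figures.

For the 1D instantaneous-source solution, setting ∂C/∂t = 0 at fixed x gives v²t² + 2Dt − x² = 0, so t = (√(D² + v²x²) − D)/v².
√(D² + v²x²) = √(1.22² + 1.04² × 502²) = 522.1; v² = 1.0816.
t = (522.1 − 1.22)/1.0816 = 482 days (vs. the pure-advection estimate x/v = 483 d).

482 days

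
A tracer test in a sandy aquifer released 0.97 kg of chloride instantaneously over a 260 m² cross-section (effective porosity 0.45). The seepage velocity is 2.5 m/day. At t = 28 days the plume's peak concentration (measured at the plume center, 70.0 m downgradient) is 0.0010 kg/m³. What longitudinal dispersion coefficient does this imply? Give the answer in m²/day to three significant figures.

0.195 m²/day

At the plume center C_max = M/(n_e·A·√(4πDt)), so D = M²/(4πt·(n_e·A·C_max)²).
n_e·A·C_max = 0.45 × 260 × 0.0010 = 0.1170 kg/m.
D = 0.97²/(4π × 28 × 0.1170²) = 0.195 m²/day.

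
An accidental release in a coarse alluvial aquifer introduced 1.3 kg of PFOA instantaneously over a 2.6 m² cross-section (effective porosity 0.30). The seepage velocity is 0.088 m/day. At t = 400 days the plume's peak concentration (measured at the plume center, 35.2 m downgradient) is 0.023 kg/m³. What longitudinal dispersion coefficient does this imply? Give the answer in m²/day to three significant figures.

1.04 m²/day

At the plume center C_max = M/(n_e·A·√(4πDt)), so D = M²/(4πt·(n_e·A·C_max)²).
n_e·A·C_max = 0.30 × 2.6 × 0.023 = 0.01794 kg/m.
D = 1.3²/(4π × 400 × 0.01794²) = 1.04 m²/day.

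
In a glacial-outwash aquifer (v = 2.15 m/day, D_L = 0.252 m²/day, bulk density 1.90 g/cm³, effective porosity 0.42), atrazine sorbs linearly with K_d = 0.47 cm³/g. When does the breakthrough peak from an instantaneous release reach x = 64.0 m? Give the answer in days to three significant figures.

92.9 days

Retardation factor R = 1 + ρ_b·K_d/n = 1 + 1.90 × 0.47/0.42 = 3.126.
Sorption retards both mechanisms: v_R = v/R = 0.6878 m/day, D_R = D/R = 0.08061 m²/day.
Peak time from v_R²t² + 2D_R t − x² = 0: t = (√(D_R² + v_R²x²) − D_R)/v_R².
√(D_R² + v_R²x²) = √(0.08061² + 0.6878² × 64.0²) = 44.02; v_R² = 0.4731.
t = (44.02 − 0.08061)/0.4731 = 92.9 days.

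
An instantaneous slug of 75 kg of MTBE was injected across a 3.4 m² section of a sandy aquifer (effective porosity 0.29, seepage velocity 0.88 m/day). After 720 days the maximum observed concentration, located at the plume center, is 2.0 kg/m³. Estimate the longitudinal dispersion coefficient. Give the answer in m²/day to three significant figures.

0.160 m²/day

At the plume center C_max = M/(n_e·A·√(4πDt)), so D = M²/(4πt·(n_e·A·C_max)²).
n_e·A·C_max = 0.29 × 3.4 × 2.0 = 1.972 kg/m.
D = 75²/(4π × 720 × 1.972²) = 0.160 m²/day.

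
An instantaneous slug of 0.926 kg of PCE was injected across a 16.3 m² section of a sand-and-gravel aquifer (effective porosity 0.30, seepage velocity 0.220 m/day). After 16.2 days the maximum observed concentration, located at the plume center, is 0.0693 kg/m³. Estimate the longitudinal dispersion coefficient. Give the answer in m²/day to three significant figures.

At the plume center C_max = M/(n_e·A·√(4πDt)), so D = M²/(4πt·(n_e·A·C_max)²).
n_e·A·C_max = 0.30 × 16.3 × 0.0693 = 0.3389 kg/m.
D = 0.926²/(4π × 16.2 × 0.3389²) = 0.0367 m²/day.

0.0367 m²/day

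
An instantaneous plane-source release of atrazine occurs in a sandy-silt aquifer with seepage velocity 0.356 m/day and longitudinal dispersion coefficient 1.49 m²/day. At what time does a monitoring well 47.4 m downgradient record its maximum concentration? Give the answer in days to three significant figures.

For the 1D instantaneous-source solution, setting ∂C/∂t = 0 at fixed x gives v²t² + 2Dt − x² = 0, so t = (√(D² + v²x²) − D)/v².
√(D² + v²x²) = √(1.49² + 0.356² × 47.4²) = 16.94; v² = 0.126736.
t = (16.94 − 1.49)/0.126736 = 122 days (vs. the pure-advection estimate x/v = 133 d).

122 days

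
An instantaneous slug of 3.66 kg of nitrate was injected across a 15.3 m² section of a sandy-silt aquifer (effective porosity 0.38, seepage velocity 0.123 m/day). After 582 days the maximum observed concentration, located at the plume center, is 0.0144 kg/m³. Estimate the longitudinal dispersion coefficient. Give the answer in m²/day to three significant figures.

At the plume center C_max = M/(n_e·A·√(4πDt)), so D = M²/(4πt·(n_e·A·C_max)²).
n_e·A·C_max = 0.38 × 15.3 × 0.0144 = 0.08372 kg/m.
D = 3.66²/(4π × 582 × 0.08372²) = 0.261 m²/day.

0.261 m²/day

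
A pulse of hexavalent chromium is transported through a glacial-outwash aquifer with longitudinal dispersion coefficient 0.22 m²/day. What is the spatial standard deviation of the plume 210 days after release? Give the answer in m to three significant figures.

9.61 m

Dispersive spreading gives a Gaussian with σ² = 2Dt; advection only shifts the center.
σ = √(2 × 0.22 × 210) = 9.61 m.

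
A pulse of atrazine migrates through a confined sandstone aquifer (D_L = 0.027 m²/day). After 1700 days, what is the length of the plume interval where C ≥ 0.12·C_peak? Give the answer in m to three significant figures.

39.5 m

The plume is Gaussian with σ = √(2Dt) = √(2 × 0.027 × 1700) = 9.581 m.
C/C_peak = exp(−Δx²/(2σ²)) = 0.12 ⇒ Δx = σ·√(−2 ln 0.12) = 9.581 × 2.059 = 19.73 m.
Width = 2Δx = 39.5 m.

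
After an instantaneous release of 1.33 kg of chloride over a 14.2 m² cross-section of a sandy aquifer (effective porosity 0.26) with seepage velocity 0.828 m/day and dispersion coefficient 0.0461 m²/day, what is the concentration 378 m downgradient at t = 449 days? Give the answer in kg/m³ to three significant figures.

0.0140 kg/m³

For an instantaneous plane source, C(x,t) = M/(n_e·A·√(4πDt)) · exp(−(x−vt)²/(4Dt)), with n_e·A the pore (flow) area.
Plume center vt = 0.828 × 449 = 371.772 m, so the well at 378 m is 6.228 m downgradient of the peak.
√(4πDt) = 16.13 m, giving peak height M/(n_e·A·√(4πDt)) = 1.33/(0.26 × 14.2 × 16.13) = 0.02233 kg/m³.
(x−vt)²/(4Dt) = (6.228)²/(4 × 0.0461 × 449) = 0.4685; exp(−0.4685) = 0.6259.
C = 0.02233 × 0.6259 = 0.0140 kg/m³.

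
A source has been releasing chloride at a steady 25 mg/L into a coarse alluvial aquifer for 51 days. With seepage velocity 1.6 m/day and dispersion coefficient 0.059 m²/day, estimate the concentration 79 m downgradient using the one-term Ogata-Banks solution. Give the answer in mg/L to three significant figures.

For a continuous step input, C/C₀ ≈ ½·erfc((x−vt)/(2√(Dt))).
vt = 1.6 × 51 = 81.6 m and 2√(Dt) = 2√(0.059 × 51) = 3.469 m.
Argument (x−vt)/(2√(Dt)) = (79 − 81.6)/3.469 = -0.7495; ½·erfc(-0.7495) = 0.8554.
C = 25 × 0.8554 = 21.4 mg/L.

21.4 mg/L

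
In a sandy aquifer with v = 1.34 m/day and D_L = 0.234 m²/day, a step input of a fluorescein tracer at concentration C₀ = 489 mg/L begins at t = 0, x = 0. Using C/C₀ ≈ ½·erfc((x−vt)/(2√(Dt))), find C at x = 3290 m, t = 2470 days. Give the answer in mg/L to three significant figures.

For a continuous step input, C/C₀ ≈ ½·erfc((x−vt)/(2√(Dt))).
vt = 1.34 × 2470 = 3309.8 m and 2√(Dt) = 2√(0.234 × 2470) = 48.08 m.
Argument (x−vt)/(2√(Dt)) = (3290 − 3309.8)/48.08 = -0.4118; ½·erfc(-0.4118) = 0.7198.
C = 489 × 0.7198 = 352 mg/L.

352 mg/L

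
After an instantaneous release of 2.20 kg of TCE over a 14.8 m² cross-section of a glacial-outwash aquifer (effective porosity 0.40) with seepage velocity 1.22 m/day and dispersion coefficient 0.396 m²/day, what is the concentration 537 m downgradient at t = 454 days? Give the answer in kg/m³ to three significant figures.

For an instantaneous plane source, C(x,t) = M/(n_e·A·√(4πDt)) · exp(−(x−vt)²/(4Dt)), with n_e·A the pore (flow) area.
Plume center vt = 1.22 × 454 = 553.88 m, so the well at 537 m is 16.88 m upgradient of the peak.
√(4πDt) = 47.53 m, giving peak height M/(n_e·A·√(4πDt)) = 2.20/(0.40 × 14.8 × 47.53) = 0.007819 kg/m³.
(x−vt)²/(4Dt) = (-16.88)²/(4 × 0.396 × 454) = 0.3962; exp(−0.3962) = 0.6729.
C = 0.007819 × 0.6729 = 0.00526 kg/m³.

0.00526 kg/m³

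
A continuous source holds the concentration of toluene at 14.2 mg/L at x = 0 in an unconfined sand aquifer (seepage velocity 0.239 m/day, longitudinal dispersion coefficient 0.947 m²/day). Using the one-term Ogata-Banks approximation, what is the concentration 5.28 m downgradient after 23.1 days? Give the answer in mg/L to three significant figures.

7.31 mg/L

For a continuous step input, C/C₀ ≈ ½·erfc((x−vt)/(2√(Dt))).
vt = 0.239 × 23.1 = 5.5209 m and 2√(Dt) = 2√(0.947 × 23.1) = 9.354 m.
Argument (x−vt)/(2√(Dt)) = (5.28 − 5.5209)/9.354 = -0.02575; ½·erfc(-0.02575) = 0.5145.
C = 14.2 × 0.5145 = 7.31 mg/L.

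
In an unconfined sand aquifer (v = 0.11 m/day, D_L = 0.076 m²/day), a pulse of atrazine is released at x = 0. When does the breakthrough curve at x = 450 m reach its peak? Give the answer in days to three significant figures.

For the 1D instantaneous-source solution, setting ∂C/∂t = 0 at fixed x gives v²t² + 2Dt − x² = 0, so t = (√(D² + v²x²) − D)/v².
√(D² + v²x²) = √(0.076² + 0.11² × 450²) = 49.50; v² = 0.0121.
t = (49.50 − 0.076)/0.0121 = 4080 days (vs. the pure-advection estimate x/v = 4090 d).

4080 days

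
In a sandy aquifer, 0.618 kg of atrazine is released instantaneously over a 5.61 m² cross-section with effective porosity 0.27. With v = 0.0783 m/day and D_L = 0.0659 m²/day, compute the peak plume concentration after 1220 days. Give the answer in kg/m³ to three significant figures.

The peak of an instantaneous 1D plume sits at x = vt; there the Gaussian factor is 1 and C_max = M/(n_e·A·√(4πDt)), where n_e·A is the pore area the mass is dissolved in.
√(4πDt) = √(4π × 0.0659 × 1220) = 31.79 m, so C_max = 0.618/(0.27 × 5.61 × 31.79) = 0.0128 kg/m³.

0.0128 kg/m³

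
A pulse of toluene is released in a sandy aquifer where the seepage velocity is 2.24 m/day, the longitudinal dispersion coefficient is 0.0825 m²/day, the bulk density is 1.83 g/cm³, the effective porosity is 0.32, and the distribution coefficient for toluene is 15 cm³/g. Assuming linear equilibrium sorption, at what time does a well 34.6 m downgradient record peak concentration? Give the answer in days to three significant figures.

Retardation factor R = 1 + ρ_b·K_d/n = 1 + 1.83 × 15/0.32 = 86.78.
Sorption retards both mechanisms: v_R = v/R = 0.02581 m/day, D_R = D/R = 0.0009507 m²/day.
Peak time from v_R²t² + 2D_R t − x² = 0: t = (√(D_R² + v_R²x²) − D_R)/v_R².
√(D_R² + v_R²x²) = √(0.0009507² + 0.02581² × 34.6²) = 0.8930; v_R² = 0.0006662.
t = (0.8930 − 0.0009507)/0.0006662 = 1340 days.

1340 days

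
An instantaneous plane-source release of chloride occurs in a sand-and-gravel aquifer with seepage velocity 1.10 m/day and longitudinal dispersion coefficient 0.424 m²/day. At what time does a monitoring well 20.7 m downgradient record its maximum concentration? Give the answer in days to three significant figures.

18.5 days

For the 1D instantaneous-source solution, setting ∂C/∂t = 0 at fixed x gives v²t² + 2Dt − x² = 0, so t = (√(D² + v²x²) − D)/v².
√(D² + v²x²) = √(0.424² + 1.10² × 20.7²) = 22.77; v² = 1.21.
t = (22.77 − 0.424)/1.21 = 18.5 days (vs. the pure-advection estimate x/v = 18.8 d).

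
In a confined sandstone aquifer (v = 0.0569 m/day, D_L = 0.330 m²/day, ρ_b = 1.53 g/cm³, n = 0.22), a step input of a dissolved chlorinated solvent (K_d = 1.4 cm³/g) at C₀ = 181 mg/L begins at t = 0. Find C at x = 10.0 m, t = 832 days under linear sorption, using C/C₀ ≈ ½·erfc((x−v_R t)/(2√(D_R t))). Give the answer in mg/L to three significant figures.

39.3 mg/L

Retardation factor R = 1 + ρ_b·K_d/n = 1 + 1.53 × 1.4/0.22 = 10.74.
Sorption retards both mechanisms: v_R = v/R = 0.005298 m/day, D_R = D/R = 0.03073 m²/day.
v_R·t = 0.005298 × 832 = 4.407936 m; 2√(D_R t) = 10.11 m; argument = (10.0 − 4.407936)/10.11 = 0.5531.
C = C₀ × ½·erfc(0.5531) = 181 × 0.2170 = 39.3 mg/L.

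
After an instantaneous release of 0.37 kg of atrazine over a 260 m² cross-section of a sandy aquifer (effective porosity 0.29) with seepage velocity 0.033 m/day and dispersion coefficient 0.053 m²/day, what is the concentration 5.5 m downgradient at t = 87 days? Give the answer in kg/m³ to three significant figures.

0.000443 kg/m³

For an instantaneous plane source, C(x,t) = M/(n_e·A·√(4πDt)) · exp(−(x−vt)²/(4Dt)), with n_e·A the pore (flow) area.
Plume center vt = 0.033 × 87 = 2.871 m, so the well at 5.5 m is 2.629 m downgradient of the peak.
√(4πDt) = 7.612 m, giving peak height M/(n_e·A·√(4πDt)) = 0.37/(0.29 × 260 × 7.612) = 0.0006447 kg/m³.
(x−vt)²/(4Dt) = (2.629)²/(4 × 0.053 × 87) = 0.3747; exp(−0.3747) = 0.6875.
C = 0.0006447 × 0.6875 = 0.000443 kg/m³.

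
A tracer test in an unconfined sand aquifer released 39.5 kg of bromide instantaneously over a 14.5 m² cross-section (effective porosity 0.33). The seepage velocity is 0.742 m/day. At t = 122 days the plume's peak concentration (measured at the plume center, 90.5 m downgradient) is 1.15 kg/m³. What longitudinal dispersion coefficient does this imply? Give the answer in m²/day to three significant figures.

0.0336 m²/day

At the plume center C_max = M/(n_e·A·√(4πDt)), so D = M²/(4πt·(n_e·A·C_max)²).
n_e·A·C_max = 0.33 × 14.5 × 1.15 = 5.503 kg/m.
D = 39.5²/(4π × 122 × 5.503²) = 0.0336 m²/day.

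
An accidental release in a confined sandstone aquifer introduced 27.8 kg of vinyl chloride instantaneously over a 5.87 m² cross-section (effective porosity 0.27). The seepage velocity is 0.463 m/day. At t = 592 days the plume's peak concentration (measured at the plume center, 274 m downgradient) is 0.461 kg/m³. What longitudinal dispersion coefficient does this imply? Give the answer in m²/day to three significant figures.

0.195 m²/day

At the plume center C_max = M/(n_e·A·√(4πDt)), so D = M²/(4πt·(n_e·A·C_max)²).
n_e·A·C_max = 0.27 × 5.87 × 0.461 = 0.7306 kg/m.
D = 27.8²/(4π × 592 × 0.7306²) = 0.195 m²/day.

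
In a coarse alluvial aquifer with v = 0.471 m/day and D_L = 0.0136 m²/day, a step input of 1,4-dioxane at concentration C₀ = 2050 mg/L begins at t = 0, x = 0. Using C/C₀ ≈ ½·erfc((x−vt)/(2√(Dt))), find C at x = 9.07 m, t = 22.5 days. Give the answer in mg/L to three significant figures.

2000 mg/L

For a continuous step input, C/C₀ ≈ ½·erfc((x−vt)/(2√(Dt))).
vt = 0.471 × 22.5 = 10.5975 m and 2√(Dt) = 2√(0.0136 × 22.5) = 1.106 m.
Argument (x−vt)/(2√(Dt)) = (9.07 − 10.5975)/1.106 = -1.381; ½·erfc(-1.381) = 0.9746.
C = 2050 × 0.9746 = 2000 mg/L.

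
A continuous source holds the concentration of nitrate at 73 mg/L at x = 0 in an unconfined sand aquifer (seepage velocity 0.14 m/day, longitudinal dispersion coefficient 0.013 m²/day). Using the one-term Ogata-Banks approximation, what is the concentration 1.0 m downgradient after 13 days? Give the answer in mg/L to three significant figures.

67.2 mg/L

For a continuous step input, C/C₀ ≈ ½·erfc((x−vt)/(2√(Dt))).
vt = 0.14 × 13 = 1.82 m and 2√(Dt) = 2√(0.013 × 13) = 0.8222 m.
Argument (x−vt)/(2√(Dt)) = (1.0 − 1.82)/0.8222 = -0.9973; ½·erfc(-0.9973) = 0.9208.
C = 73 × 0.9208 = 67.2 mg/L.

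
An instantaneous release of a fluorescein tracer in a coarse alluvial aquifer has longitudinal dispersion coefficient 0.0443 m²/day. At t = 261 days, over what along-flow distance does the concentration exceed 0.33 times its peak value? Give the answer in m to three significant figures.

14.3 m

The plume is Gaussian with σ = √(2Dt) = √(2 × 0.0443 × 261) = 4.809 m.
C/C_peak = exp(−Δx²/(2σ²)) = 0.33 ⇒ Δx = σ·√(−2 ln 0.33) = 4.809 × 1.489 = 7.161 m.
Width = 2Δx = 14.3 m.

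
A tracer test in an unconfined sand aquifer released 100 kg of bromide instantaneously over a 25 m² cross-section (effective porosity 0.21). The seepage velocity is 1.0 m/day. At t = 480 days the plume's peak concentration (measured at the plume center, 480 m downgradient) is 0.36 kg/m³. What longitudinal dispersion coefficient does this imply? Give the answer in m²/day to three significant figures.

0.464 m²/day

At the plume center C_max = M/(n_e·A·√(4πDt)), so D = M²/(4πt·(n_e·A·C_max)²).
n_e·A·C_max = 0.21 × 25 × 0.36 = 1.890 kg/m.
D = 100²/(4π × 480 × 1.890²) = 0.464 m²/day.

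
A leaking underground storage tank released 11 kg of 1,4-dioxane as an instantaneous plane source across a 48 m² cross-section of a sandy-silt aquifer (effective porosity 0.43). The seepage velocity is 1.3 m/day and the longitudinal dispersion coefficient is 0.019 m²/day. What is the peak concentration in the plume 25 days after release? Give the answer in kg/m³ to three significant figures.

The peak of an instantaneous 1D plume sits at x = vt; there the Gaussian factor is 1 and C_max = M/(n_e·A·√(4πDt)), where n_e·A is the pore area the mass is dissolved in.
√(4πDt) = √(4π × 0.019 × 25) = 2.443 m, so C_max = 11/(0.43 × 48 × 2.443) = 0.218 kg/m³.

0.218 kg/m³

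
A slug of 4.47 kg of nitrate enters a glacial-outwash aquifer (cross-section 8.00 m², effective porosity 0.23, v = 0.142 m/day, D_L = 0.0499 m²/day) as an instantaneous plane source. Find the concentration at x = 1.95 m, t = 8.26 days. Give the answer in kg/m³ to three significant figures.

For an instantaneous plane source, C(x,t) = M/(n_e·A·√(4πDt)) · exp(−(x−vt)²/(4Dt)), with n_e·A the pore (flow) area.
Plume center vt = 0.142 × 8.26 = 1.17292 m, so the well at 1.95 m is 0.77708 m downgradient of the peak.
√(4πDt) = 2.276 m, giving peak height M/(n_e·A·√(4πDt)) = 4.47/(0.23 × 8.00 × 2.276) = 1.067 kg/m³.
(x−vt)²/(4Dt) = (0.77708)²/(4 × 0.0499 × 8.26) = 0.3663; exp(−0.3663) = 0.6933.
C = 1.067 × 0.6933 = 0.740 kg/m³.

0.740 kg/m³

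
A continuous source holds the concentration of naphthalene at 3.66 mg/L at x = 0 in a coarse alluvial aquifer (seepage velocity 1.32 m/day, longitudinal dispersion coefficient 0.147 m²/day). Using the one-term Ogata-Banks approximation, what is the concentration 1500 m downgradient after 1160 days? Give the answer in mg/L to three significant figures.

For a continuous step input, C/C₀ ≈ ½·erfc((x−vt)/(2√(Dt))).
vt = 1.32 × 1160 = 1531.2 m and 2√(Dt) = 2√(0.147 × 1160) = 26.12 m.
Argument (x−vt)/(2√(Dt)) = (1500 − 1531.2)/26.12 = -1.194; ½·erfc(-1.194) = 0.9543.
C = 3.66 × 0.9543 = 3.49 mg/L.

3.49 mg/L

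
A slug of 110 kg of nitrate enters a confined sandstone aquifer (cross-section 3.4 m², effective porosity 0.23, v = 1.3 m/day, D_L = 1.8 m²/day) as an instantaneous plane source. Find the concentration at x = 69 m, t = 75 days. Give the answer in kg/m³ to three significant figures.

0.759 kg/m³

For an instantaneous plane source, C(x,t) = M/(n_e·A·√(4πDt)) · exp(−(x−vt)²/(4Dt)), with n_e·A the pore (flow) area.
Plume center vt = 1.3 × 75 = 97.5 m, so the well at 69 m is 28.5 m upgradient of the peak.
√(4πDt) = 41.19 m, giving peak height M/(n_e·A·√(4πDt)) = 110/(0.23 × 3.4 × 41.19) = 3.415 kg/m³.
(x−vt)²/(4Dt) = (-28.5)²/(4 × 1.8 × 75) = 1.504; exp(−1.504) = 0.2222.
C = 3.415 × 0.2222 = 0.759 kg/m³.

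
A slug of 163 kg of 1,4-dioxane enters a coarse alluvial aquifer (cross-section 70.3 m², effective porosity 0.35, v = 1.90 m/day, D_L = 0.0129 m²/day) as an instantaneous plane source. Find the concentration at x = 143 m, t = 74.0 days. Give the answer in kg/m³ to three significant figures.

0.423 kg/m³

For an instantaneous plane source, C(x,t) = M/(n_e·A·√(4πDt)) · exp(−(x−vt)²/(4Dt)), with n_e·A the pore (flow) area.
Plume center vt = 1.90 × 74.0 = 140.6 m, so the well at 143 m is 2.4 m downgradient of the peak.
√(4πDt) = 3.464 m, giving peak height M/(n_e·A·√(4πDt)) = 163/(0.35 × 70.3 × 3.464) = 1.912 kg/m³.
(x−vt)²/(4Dt) = (2.4)²/(4 × 0.0129 × 74.0) = 1.508; exp(−1.508) = 0.2214.
C = 1.912 × 0.2214 = 0.423 kg/m³.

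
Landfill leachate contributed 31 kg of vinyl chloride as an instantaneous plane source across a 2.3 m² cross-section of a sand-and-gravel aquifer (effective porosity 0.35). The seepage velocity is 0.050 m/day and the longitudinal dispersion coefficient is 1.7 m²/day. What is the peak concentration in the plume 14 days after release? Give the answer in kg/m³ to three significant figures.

The peak of an instantaneous 1D plume sits at x = vt; there the Gaussian factor is 1 and C_max = M/(n_e·A·√(4πDt)), where n_e·A is the pore area the mass is dissolved in.
√(4πDt) = √(4π × 1.7 × 14) = 17.29 m, so C_max = 31/(0.35 × 2.3 × 17.29) = 2.23 kg/m³.

2.23 kg/m³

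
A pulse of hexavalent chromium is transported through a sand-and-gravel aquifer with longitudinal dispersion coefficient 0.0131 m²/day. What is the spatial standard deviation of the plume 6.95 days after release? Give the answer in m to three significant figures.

Dispersive spreading gives a Gaussian with σ² = 2Dt; advection only shifts the center.
σ = √(2 × 0.0131 × 6.95) = 0.427 m.

0.427 m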